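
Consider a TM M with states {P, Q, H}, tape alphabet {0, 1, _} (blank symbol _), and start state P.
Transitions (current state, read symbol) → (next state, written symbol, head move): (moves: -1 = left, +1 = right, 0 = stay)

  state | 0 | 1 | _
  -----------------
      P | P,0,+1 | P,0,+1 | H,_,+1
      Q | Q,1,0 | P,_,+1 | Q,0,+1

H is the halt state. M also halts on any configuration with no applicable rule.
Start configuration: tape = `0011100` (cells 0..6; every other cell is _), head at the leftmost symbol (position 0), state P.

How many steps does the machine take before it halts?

8

P | [0]011100__   read 0 → write 0, move +1, go to P
P | 0[0]11100__   read 0 → write 0, move +1, go to P
P | 00[1]1100__   read 1 → write 0, move +1, go to P
P | 000[1]100__   read 1 → write 0, move +1, go to P
P | 0000[1]00__   read 1 → write 0, move +1, go to P
P | 00000[0]0__   read 0 → write 0, move +1, go to P
P | 000000[0]__   read 0 → write 0, move +1, go to P
P | 0000000[_]_   read _ → write _, move +1, go to H
H | 0000000_[_]
M halts after 8 transitions.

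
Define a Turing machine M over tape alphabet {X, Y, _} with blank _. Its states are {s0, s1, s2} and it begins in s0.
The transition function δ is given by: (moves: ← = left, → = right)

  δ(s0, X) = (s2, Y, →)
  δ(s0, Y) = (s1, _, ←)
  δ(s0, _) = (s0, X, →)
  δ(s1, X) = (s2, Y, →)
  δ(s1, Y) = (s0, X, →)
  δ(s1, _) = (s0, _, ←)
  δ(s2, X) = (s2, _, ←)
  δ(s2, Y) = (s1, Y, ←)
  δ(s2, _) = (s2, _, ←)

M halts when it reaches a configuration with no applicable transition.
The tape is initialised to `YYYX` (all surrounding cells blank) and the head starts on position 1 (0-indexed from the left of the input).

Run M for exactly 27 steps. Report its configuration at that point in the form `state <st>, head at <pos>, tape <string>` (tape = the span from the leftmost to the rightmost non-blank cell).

state s2, head at -2, tape Y____X

state=s0 head=1 tape=__Y[Y]YX   (s0,Y)→(s1,_,←)
state=s1 head=0 tape=__[Y]_YX   (s1,Y)→(s0,X,→)
state=s0 head=1 tape=__X[_]YX   (s0,_)→(s0,X,→)
state=s0 head=2 tape=__XX[Y]X   (s0,Y)→(s1,_,←)
state=s1 head=1 tape=__X[X]_X   (s1,X)→(s2,Y,→)
state=s2 head=2 tape=__XY[_]X   (s2,_)→(s2,_,←)
state=s2 head=1 tape=__X[Y]_X   (s2,Y)→(s1,Y,←)
state=s1 head=0 tape=__[X]Y_X   (s1,X)→(s2,Y,→)
state=s2 head=1 tape=__Y[Y]_X   (s2,Y)→(s1,Y,←)
state=s1 head=0 tape=__[Y]Y_X   (s1,Y)→(s0,X,→)
state=s0 head=1 tape=__X[Y]_X   (s0,Y)→(s1,_,←)
state=s1 head=0 tape=__[X]__X   (s1,X)→(s2,Y,→)
state=s2 head=1 tape=__Y[_]_X   (s2,_)→(s2,_,←)
state=s2 head=0 tape=__[Y]__X   (s2,Y)→(s1,Y,←)
state=s1 head=-1 tape=_[_]Y__X   (s1,_)→(s0,_,←)
state=s0 head=-2 tape=[_]_Y__X   (s0,_)→(s0,X,→)
state=s0 head=-1 tape=X[_]Y__X   (s0,_)→(s0,X,→)
state=s0 head=0 tape=XX[Y]__X   (s0,Y)→(s1,_,←)
state=s1 head=-1 tape=X[X]___X   (s1,X)→(s2,Y,→)
state=s2 head=0 tape=XY[_]__X   (s2,_)→(s2,_,←)
state=s2 head=-1 tape=X[Y]___X   (s2,Y)→(s1,Y,←)
state=s1 head=-2 tape=[X]Y___X   (s1,X)→(s2,Y,→)
state=s2 head=-1 tape=Y[Y]___X   (s2,Y)→(s1,Y,←)
state=s1 head=-2 tape=[Y]Y___X   (s1,Y)→(s0,X,→)
state=s0 head=-1 tape=X[Y]___X   (s0,Y)→(s1,_,←)
state=s1 head=-2 tape=[X]____X   (s1,X)→(s2,Y,→)
state=s2 head=-1 tape=Y[_]___X   (s2,_)→(s2,_,←)
state=s2 head=-2 tape=[Y]____X
After 27 steps: state s2, head at -2, tape Y____X.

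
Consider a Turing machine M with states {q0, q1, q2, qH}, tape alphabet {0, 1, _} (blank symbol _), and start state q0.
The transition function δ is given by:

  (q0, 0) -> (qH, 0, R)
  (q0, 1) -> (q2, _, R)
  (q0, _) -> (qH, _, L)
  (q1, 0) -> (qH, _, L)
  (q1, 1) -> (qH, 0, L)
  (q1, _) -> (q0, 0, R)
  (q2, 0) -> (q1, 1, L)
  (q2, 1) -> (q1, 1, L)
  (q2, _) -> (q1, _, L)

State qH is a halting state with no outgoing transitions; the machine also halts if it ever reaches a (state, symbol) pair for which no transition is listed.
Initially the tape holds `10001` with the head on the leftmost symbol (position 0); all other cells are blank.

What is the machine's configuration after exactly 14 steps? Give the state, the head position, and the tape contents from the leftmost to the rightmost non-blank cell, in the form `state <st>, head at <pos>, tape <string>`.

state q1, head at 4, tape 0000

q0 | [1]0001_   read 1 → write _, move R, go to q2
q2 | _[0]001_   read 0 → write 1, move L, go to q1
q1 | [_]1001_   read _ → write 0, move R, go to q0
q0 | 0[1]001_   read 1 → write _, move R, go to q2
q2 | 0_[0]01_   read 0 → write 1, move L, go to q1
q1 | 0[_]101_   read _ → write 0, move R, go to q0
q0 | 00[1]01_   read 1 → write _, move R, go to q2
q2 | 00_[0]1_   read 0 → write 1, move L, go to q1
q1 | 00[_]11_   read _ → write 0, move R, go to q0
q0 | 000[1]1_   read 1 → write _, move R, go to q2
q2 | 000_[1]_   read 1 → write 1, move L, go to q1
q1 | 000[_]1_   read _ → write 0, move R, go to q0
q0 | 0000[1]_   read 1 → write _, move R, go to q2
q2 | 0000_[_]   read _ → write _, move L, go to q1
q1 | 0000[_]_
After 14 steps: state q1, head at 4, tape 0000.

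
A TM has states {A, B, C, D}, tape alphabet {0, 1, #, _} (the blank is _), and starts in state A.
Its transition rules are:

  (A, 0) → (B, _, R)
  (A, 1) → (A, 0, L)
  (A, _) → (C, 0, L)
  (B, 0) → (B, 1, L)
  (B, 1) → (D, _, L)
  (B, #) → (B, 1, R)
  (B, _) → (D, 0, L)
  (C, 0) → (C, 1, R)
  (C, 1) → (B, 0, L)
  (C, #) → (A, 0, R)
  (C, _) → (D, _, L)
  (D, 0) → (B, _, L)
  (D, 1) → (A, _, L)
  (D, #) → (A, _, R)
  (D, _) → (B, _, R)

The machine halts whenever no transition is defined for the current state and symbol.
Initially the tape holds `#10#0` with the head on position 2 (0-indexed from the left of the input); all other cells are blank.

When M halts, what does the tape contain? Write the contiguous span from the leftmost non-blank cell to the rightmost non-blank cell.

A | #1[0]#0   read 0 → write _, move R, go to B
B | #1_[#]0   read # → write 1, move R, go to B
B | #1_1[0]   read 0 → write 1, move L, go to B
B | #1_[1]1   read 1 → write _, move L, go to D
D | #1[_]_1   read _ → write _, move R, go to B
B | #1_[_]1   read _ → write 0, move L, go to D
D | #1[_]01   read _ → write _, move R, go to B
B | #1_[0]1   read 0 → write 1, move L, go to B
B | #1[_]11   read _ → write 0, move L, go to D
D | #[1]011   read 1 → write _, move L, go to A
A | [#]_011
The non-blank tape span at halt is #_011.

#_011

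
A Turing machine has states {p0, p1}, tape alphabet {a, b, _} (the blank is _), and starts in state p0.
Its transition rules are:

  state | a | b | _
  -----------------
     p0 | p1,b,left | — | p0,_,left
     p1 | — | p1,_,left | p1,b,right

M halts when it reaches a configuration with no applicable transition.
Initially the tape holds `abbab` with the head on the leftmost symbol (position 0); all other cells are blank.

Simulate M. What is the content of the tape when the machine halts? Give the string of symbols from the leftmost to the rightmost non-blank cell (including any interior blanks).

bbbbbbbab

state=p0 head=0 tape=____[a]bbab   (p0,a)→(p1,b,left)
state=p1 head=-1 tape=___[_]bbbab   (p1,_)→(p1,b,right)
state=p1 head=0 tape=___b[b]bbab   (p1,b)→(p1,_,left)
state=p1 head=-1 tape=___[b]_bbab   (p1,b)→(p1,_,left)
state=p1 head=-2 tape=__[_]__bbab   (p1,_)→(p1,b,right)
state=p1 head=-1 tape=__b[_]_bbab   (p1,_)→(p1,b,right)
state=p1 head=0 tape=__bb[_]bbab   (p1,_)→(p1,b,right)
state=p1 head=1 tape=__bbb[b]bab   (p1,b)→(p1,_,left)
state=p1 head=0 tape=__bb[b]_bab   (p1,b)→(p1,_,left)
state=p1 head=-1 tape=__b[b]__bab   (p1,b)→(p1,_,left)
state=p1 head=-2 tape=__[b]___bab   (p1,b)→(p1,_,left)
state=p1 head=-3 tape=_[_]____bab   (p1,_)→(p1,b,right)
state=p1 head=-2 tape=_b[_]___bab   (p1,_)→(p1,b,right)
state=p1 head=-1 tape=_bb[_]__bab   (p1,_)→(p1,b,right)
state=p1 head=0 tape=_bbb[_]_bab   (p1,_)→(p1,b,right)
state=p1 head=1 tape=_bbbb[_]bab   (p1,_)→(p1,b,right)
state=p1 head=2 tape=_bbbbb[b]ab   (p1,b)→(p1,_,left)
state=p1 head=1 tape=_bbbb[b]_ab   (p1,b)→(p1,_,left)
state=p1 head=0 tape=_bbb[b]__ab   (p1,b)→(p1,_,left)
state=p1 head=-1 tape=_bb[b]___ab   (p1,b)→(p1,_,left)
state=p1 head=-2 tape=_b[b]____ab   (p1,b)→(p1,_,left)
state=p1 head=-3 tape=_[b]_____ab   (p1,b)→(p1,_,left)
state=p1 head=-4 tape=[_]______ab   (p1,_)→(p1,b,right)
state=p1 head=-3 tape=b[_]_____ab   (p1,_)→(p1,b,right)
state=p1 head=-2 tape=bb[_]____ab   (p1,_)→(p1,b,right)
state=p1 head=-1 tape=bbb[_]___ab   (p1,_)→(p1,b,right)
state=p1 head=0 tape=bbbb[_]__ab   (p1,_)→(p1,b,right)
state=p1 head=1 tape=bbbbb[_]_ab   (p1,_)→(p1,b,right)
state=p1 head=2 tape=bbbbbb[_]ab   (p1,_)→(p1,b,right)
state=p1 head=3 tape=bbbbbbb[a]b
The non-blank tape span at halt is bbbbbbbab.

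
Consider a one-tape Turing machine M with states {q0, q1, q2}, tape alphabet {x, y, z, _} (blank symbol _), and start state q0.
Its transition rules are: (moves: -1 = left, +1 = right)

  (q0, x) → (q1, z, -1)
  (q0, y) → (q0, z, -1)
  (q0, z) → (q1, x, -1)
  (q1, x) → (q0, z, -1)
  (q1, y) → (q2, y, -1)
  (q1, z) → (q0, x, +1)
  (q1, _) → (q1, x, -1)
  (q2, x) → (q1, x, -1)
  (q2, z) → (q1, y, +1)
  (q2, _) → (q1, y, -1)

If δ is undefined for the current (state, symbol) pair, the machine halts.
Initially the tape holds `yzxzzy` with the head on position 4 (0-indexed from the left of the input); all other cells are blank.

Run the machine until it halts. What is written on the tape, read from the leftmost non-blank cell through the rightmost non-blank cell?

zzxzzy

state=q0 head=4 tape=_yzxz[z]y   (q0,z)→(q1,x,-1)
state=q1 head=3 tape=_yzx[z]xy   (q1,z)→(q0,x,+1)
state=q0 head=4 tape=_yzxx[x]y   (q0,x)→(q1,z,-1)
state=q1 head=3 tape=_yzx[x]zy   (q1,x)→(q0,z,-1)
state=q0 head=2 tape=_yz[x]zzy   (q0,x)→(q1,z,-1)
state=q1 head=1 tape=_y[z]zzzy   (q1,z)→(q0,x,+1)
state=q0 head=2 tape=_yx[z]zzy   (q0,z)→(q1,x,-1)
state=q1 head=1 tape=_y[x]xzzy   (q1,x)→(q0,z,-1)
state=q0 head=0 tape=_[y]zxzzy   (q0,y)→(q0,z,-1)
state=q0 head=-1 tape=[_]zzxzzy
The non-blank tape span at halt is zzxzzy.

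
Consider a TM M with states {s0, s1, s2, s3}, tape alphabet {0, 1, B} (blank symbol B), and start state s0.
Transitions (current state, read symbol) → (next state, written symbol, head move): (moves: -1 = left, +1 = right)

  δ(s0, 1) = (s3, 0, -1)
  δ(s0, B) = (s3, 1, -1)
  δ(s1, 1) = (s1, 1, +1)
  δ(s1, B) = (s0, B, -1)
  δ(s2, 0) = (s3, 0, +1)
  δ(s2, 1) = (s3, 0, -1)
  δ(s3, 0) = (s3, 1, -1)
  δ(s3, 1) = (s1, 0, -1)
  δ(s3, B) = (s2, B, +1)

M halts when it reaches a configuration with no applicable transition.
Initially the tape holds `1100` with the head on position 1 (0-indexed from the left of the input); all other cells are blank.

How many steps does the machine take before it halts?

state=s0 head=1 tape=BBB1[1]00   (s0,1)→(s3,0,-1)
state=s3 head=0 tape=BBB[1]000   (s3,1)→(s1,0,-1)
state=s1 head=-1 tape=BB[B]0000   (s1,B)→(s0,B,-1)
state=s0 head=-2 tape=B[B]B0000   (s0,B)→(s3,1,-1)
state=s3 head=-3 tape=[B]1B0000   (s3,B)→(s2,B,+1)
state=s2 head=-2 tape=B[1]B0000   (s2,1)→(s3,0,-1)
state=s3 head=-3 tape=[B]0B0000   (s3,B)→(s2,B,+1)
state=s2 head=-2 tape=B[0]B0000   (s2,0)→(s3,0,+1)
state=s3 head=-1 tape=B0[B]0000   (s3,B)→(s2,B,+1)
state=s2 head=0 tape=B0B[0]000   (s2,0)→(s3,0,+1)
state=s3 head=1 tape=B0B0[0]00   (s3,0)→(s3,1,-1)
state=s3 head=0 tape=B0B[0]100   (s3,0)→(s3,1,-1)
state=s3 head=-1 tape=B0[B]1100   (s3,B)→(s2,B,+1)
state=s2 head=0 tape=B0B[1]100   (s2,1)→(s3,0,-1)
state=s3 head=-1 tape=B0[B]0100   (s3,B)→(s2,B,+1)
state=s2 head=0 tape=B0B[0]100   (s2,0)→(s3,0,+1)
state=s3 head=1 tape=B0B0[1]00   (s3,1)→(s1,0,-1)
state=s1 head=0 tape=B0B[0]000
M halts after 17 transitions.

17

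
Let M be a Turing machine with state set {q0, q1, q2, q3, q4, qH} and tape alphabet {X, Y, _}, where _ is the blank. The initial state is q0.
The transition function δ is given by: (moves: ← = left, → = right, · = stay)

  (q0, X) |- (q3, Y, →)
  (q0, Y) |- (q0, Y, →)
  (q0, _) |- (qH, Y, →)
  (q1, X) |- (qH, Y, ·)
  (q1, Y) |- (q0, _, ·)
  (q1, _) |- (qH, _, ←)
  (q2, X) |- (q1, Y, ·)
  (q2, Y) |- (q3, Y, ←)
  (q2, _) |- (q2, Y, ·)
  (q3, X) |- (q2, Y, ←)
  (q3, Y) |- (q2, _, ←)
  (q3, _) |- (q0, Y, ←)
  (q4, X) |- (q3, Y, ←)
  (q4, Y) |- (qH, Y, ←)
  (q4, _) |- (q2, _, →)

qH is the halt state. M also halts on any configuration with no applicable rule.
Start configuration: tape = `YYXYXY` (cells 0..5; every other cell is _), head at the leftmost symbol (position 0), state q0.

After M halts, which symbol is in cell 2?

state=q0 head=0 tape=__[Y]YXYXY   (q0,Y)→(q0,Y,→)
state=q0 head=1 tape=__Y[Y]XYXY   (q0,Y)→(q0,Y,→)
state=q0 head=2 tape=__YY[X]YXY   (q0,X)→(q3,Y,→)
state=q3 head=3 tape=__YYY[Y]XY   (q3,Y)→(q2,_,←)
state=q2 head=2 tape=__YY[Y]_XY   (q2,Y)→(q3,Y,←)
state=q3 head=1 tape=__Y[Y]Y_XY   (q3,Y)→(q2,_,←)
state=q2 head=0 tape=__[Y]_Y_XY   (q2,Y)→(q3,Y,←)
state=q3 head=-1 tape=_[_]Y_Y_XY   (q3,_)→(q0,Y,←)
state=q0 head=-2 tape=[_]YY_Y_XY   (q0,_)→(qH,Y,→)
state=qH head=-1 tape=Y[Y]Y_Y_XY
Cell 2 holds Y when M halts.

Y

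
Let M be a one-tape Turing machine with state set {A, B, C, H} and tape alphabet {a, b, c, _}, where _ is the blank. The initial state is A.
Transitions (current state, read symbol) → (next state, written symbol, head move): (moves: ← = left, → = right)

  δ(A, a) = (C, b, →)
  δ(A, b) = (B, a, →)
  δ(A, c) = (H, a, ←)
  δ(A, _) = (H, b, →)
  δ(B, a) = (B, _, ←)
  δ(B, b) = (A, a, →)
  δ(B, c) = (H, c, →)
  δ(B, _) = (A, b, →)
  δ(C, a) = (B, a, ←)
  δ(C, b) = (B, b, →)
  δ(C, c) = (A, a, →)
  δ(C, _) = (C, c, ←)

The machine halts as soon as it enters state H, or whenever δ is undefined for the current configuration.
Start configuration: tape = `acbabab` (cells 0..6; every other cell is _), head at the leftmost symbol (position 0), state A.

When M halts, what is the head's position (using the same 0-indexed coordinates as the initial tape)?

2

state=A head=0 tape=[a]cbabab   (A,a)→(C,b,→)
state=C head=1 tape=b[c]babab   (C,c)→(A,a,→)
state=A head=2 tape=ba[b]abab   (A,b)→(B,a,→)
state=B head=3 tape=baa[a]bab   (B,a)→(B,_,←)
state=B head=2 tape=ba[a]_bab   (B,a)→(B,_,←)
state=B head=1 tape=b[a]__bab   (B,a)→(B,_,←)
state=B head=0 tape=[b]___bab   (B,b)→(A,a,→)
state=A head=1 tape=a[_]__bab   (A,_)→(H,b,→)
state=H head=2 tape=ab[_]_bab
At halt the head is at cell 2.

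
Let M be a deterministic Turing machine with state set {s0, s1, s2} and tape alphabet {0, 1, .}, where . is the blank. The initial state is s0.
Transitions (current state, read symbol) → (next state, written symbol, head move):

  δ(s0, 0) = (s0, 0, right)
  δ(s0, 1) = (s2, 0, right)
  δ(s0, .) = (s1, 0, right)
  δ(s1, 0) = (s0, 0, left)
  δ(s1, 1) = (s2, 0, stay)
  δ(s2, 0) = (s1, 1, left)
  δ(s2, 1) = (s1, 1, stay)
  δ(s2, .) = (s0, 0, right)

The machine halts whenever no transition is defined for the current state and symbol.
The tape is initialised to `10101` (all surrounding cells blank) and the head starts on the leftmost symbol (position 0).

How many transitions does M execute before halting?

state=s0 head=0 tape=.[1]0101...   (s0,1)→(s2,0,right)
state=s2 head=1 tape=.0[0]101...   (s2,0)→(s1,1,left)
state=s1 head=0 tape=.[0]1101...   (s1,0)→(s0,0,left)
state=s0 head=-1 tape=[.]01101...   (s0,.)→(s1,0,right)
state=s1 head=0 tape=0[0]1101...   (s1,0)→(s0,0,left)
state=s0 head=-1 tape=[0]01101...   (s0,0)→(s0,0,right)
state=s0 head=0 tape=0[0]1101...   (s0,0)→(s0,0,right)
state=s0 head=1 tape=00[1]101...   (s0,1)→(s2,0,right)
state=s2 head=2 tape=000[1]01...   (s2,1)→(s1,1,stay)
state=s1 head=2 tape=000[1]01...   (s1,1)→(s2,0,stay)
state=s2 head=2 tape=000[0]01...   (s2,0)→(s1,1,left)
state=s1 head=1 tape=00[0]101...   (s1,0)→(s0,0,left)
state=s0 head=0 tape=0[0]0101...   (s0,0)→(s0,0,right)
state=s0 head=1 tape=00[0]101...   (s0,0)→(s0,0,right)
state=s0 head=2 tape=000[1]01...   (s0,1)→(s2,0,right)
state=s2 head=3 tape=0000[0]1...   (s2,0)→(s1,1,left)
state=s1 head=2 tape=000[0]11...   (s1,0)→(s0,0,left)
state=s0 head=1 tape=00[0]011...   (s0,0)→(s0,0,right)
state=s0 head=2 tape=000[0]11...   (s0,0)→(s0,0,right)
state=s0 head=3 tape=0000[1]1...   (s0,1)→(s2,0,right)
state=s2 head=4 tape=00000[1]...   (s2,1)→(s1,1,stay)
state=s1 head=4 tape=00000[1]...   (s1,1)→(s2,0,stay)
state=s2 head=4 tape=00000[0]...   (s2,0)→(s1,1,left)
state=s1 head=3 tape=0000[0]1...   (s1,0)→(s0,0,left)
state=s0 head=2 tape=000[0]01...   (s0,0)→(s0,0,right)
state=s0 head=3 tape=0000[0]1...   (s0,0)→(s0,0,right)
state=s0 head=4 tape=00000[1]...   (s0,1)→(s2,0,right)
state=s2 head=5 tape=000000[.]..   (s2,.)→(s0,0,right)
state=s0 head=6 tape=0000000[.].   (s0,.)→(s1,0,right)
state=s1 head=7 tape=00000000[.]
M halts after 29 transitions.

29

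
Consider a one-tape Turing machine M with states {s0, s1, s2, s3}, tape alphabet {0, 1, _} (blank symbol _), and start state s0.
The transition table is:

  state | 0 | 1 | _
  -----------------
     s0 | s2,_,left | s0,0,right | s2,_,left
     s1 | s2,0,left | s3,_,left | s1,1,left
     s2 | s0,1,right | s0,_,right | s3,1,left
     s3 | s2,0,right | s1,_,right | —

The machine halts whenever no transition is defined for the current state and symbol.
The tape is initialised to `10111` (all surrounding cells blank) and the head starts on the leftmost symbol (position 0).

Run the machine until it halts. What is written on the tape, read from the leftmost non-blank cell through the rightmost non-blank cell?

state=s0 head=0 tape=_[1]0111   (s0,1)→(s0,0,right)
state=s0 head=1 tape=_0[0]111   (s0,0)→(s2,_,left)
state=s2 head=0 tape=_[0]_111   (s2,0)→(s0,1,right)
state=s0 head=1 tape=_1[_]111   (s0,_)→(s2,_,left)
state=s2 head=0 tape=_[1]_111   (s2,1)→(s0,_,right)
state=s0 head=1 tape=__[_]111   (s0,_)→(s2,_,left)
state=s2 head=0 tape=_[_]_111   (s2,_)→(s3,1,left)
state=s3 head=-1 tape=[_]1_111
The non-blank tape span at halt is 1_111.

1_111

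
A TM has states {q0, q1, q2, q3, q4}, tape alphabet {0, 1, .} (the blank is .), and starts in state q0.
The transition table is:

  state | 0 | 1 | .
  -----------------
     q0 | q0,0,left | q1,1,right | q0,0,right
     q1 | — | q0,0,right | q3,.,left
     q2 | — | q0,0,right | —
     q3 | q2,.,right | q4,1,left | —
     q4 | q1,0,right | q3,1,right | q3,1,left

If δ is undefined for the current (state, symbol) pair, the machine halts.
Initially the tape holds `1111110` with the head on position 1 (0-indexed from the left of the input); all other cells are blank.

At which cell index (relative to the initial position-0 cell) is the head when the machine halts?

6

q0 | 1[1]11110   read 1 → write 1, move right, go to q1
q1 | 11[1]1110   read 1 → write 0, move right, go to q0
q0 | 110[1]110   read 1 → write 1, move right, go to q1
q1 | 1101[1]10   read 1 → write 0, move right, go to q0
q0 | 11010[1]0   read 1 → write 1, move right, go to q1
q1 | 110101[0]
At halt the head is at cell 6.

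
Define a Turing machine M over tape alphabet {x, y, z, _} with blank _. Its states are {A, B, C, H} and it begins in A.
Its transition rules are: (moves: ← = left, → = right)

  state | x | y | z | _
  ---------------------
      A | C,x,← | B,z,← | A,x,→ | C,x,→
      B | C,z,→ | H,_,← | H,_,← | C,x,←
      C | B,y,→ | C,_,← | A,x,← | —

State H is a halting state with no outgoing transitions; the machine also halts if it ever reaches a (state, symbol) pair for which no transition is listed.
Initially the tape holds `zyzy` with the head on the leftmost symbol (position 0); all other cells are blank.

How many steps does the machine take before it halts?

17

state=A head=0 tape=_[z]yzy   (A,z)→(A,x,→)
state=A head=1 tape=_x[y]zy   (A,y)→(B,z,←)
state=B head=0 tape=_[x]zzy   (B,x)→(C,z,→)
state=C head=1 tape=_z[z]zy   (C,z)→(A,x,←)
state=A head=0 tape=_[z]xzy   (A,z)→(A,x,→)
state=A head=1 tape=_x[x]zy   (A,x)→(C,x,←)
state=C head=0 tape=_[x]xzy   (C,x)→(B,y,→)
state=B head=1 tape=_y[x]zy   (B,x)→(C,z,→)
state=C head=2 tape=_yz[z]y   (C,z)→(A,x,←)
state=A head=1 tape=_y[z]xy   (A,z)→(A,x,→)
state=A head=2 tape=_yx[x]y   (A,x)→(C,x,←)
state=C head=1 tape=_y[x]xy   (C,x)→(B,y,→)
state=B head=2 tape=_yy[x]y   (B,x)→(C,z,→)
state=C head=3 tape=_yyz[y]   (C,y)→(C,_,←)
state=C head=2 tape=_yy[z]_   (C,z)→(A,x,←)
state=A head=1 tape=_y[y]x_   (A,y)→(B,z,←)
state=B head=0 tape=_[y]zx_   (B,y)→(H,_,←)
state=H head=-1 tape=[_]_zx_
M halts after 17 transitions.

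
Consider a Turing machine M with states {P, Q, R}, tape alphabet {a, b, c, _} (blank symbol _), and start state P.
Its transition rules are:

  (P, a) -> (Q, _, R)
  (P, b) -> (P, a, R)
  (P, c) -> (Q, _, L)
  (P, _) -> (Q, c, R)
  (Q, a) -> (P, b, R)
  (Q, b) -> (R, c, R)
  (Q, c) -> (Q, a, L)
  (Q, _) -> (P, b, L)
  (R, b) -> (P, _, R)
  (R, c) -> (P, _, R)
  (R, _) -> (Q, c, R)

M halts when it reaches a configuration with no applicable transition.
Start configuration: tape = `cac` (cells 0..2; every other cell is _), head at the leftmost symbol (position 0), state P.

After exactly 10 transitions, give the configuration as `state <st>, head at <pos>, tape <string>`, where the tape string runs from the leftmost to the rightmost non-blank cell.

state P, head at 2, tape cccccb

P | __[c]ac_   read c → write _, move L, go to Q
Q | _[_]_ac_   read _ → write b, move L, go to P
P | [_]b_ac_   read _ → write c, move R, go to Q
Q | c[b]_ac_   read b → write c, move R, go to R
R | cc[_]ac_   read _ → write c, move R, go to Q
Q | ccc[a]c_   read a → write b, move R, go to P
P | cccb[c]_   read c → write _, move L, go to Q
Q | ccc[b]__   read b → write c, move R, go to R
R | cccc[_]_   read _ → write c, move R, go to Q
Q | ccccc[_]   read _ → write b, move L, go to P
P | cccc[c]b
After 10 steps: state P, head at 2, tape cccccb.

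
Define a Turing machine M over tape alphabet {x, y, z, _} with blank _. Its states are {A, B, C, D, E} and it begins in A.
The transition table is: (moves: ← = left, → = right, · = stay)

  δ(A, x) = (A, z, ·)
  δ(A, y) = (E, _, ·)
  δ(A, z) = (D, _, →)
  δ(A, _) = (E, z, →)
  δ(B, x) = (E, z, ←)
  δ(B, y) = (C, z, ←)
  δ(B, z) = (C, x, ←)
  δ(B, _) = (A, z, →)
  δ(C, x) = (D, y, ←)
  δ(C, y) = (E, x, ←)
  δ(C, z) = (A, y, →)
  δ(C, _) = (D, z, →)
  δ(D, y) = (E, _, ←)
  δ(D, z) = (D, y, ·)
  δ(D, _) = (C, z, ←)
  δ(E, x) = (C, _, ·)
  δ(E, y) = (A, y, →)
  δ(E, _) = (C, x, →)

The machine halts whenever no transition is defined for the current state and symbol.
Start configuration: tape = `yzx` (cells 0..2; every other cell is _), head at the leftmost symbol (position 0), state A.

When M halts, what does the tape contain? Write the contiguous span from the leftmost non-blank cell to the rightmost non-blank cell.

xyz

A | [y]zx_   read y → write _, move ·, go to E
E | [_]zx_   read _ → write x, move →, go to C
C | x[z]x_   read z → write y, move →, go to A
A | xy[x]_   read x → write z, move ·, go to A
A | xy[z]_   read z → write _, move →, go to D
D | xy_[_]   read _ → write z, move ←, go to C
C | xy[_]z   read _ → write z, move →, go to D
D | xyz[z]   read z → write y, move ·, go to D
D | xyz[y]   read y → write _, move ←, go to E
E | xy[z]_
The non-blank tape span at halt is xyz.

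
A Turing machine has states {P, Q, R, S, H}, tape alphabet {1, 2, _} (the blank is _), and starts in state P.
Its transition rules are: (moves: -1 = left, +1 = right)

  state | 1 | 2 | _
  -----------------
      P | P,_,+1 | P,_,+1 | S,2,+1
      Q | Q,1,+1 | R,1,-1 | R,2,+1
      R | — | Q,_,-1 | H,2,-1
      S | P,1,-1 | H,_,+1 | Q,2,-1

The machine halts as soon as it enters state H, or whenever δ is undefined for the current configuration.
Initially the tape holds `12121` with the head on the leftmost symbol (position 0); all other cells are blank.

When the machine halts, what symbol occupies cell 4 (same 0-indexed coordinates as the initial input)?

state=P head=0 tape=[1]2121__   (P,1)→(P,_,+1)
state=P head=1 tape=_[2]121__   (P,2)→(P,_,+1)
state=P head=2 tape=__[1]21__   (P,1)→(P,_,+1)
state=P head=3 tape=___[2]1__   (P,2)→(P,_,+1)
state=P head=4 tape=____[1]__   (P,1)→(P,_,+1)
state=P head=5 tape=_____[_]_   (P,_)→(S,2,+1)
state=S head=6 tape=_____2[_]   (S,_)→(Q,2,-1)
state=Q head=5 tape=_____[2]2   (Q,2)→(R,1,-1)
state=R head=4 tape=____[_]12   (R,_)→(H,2,-1)
state=H head=3 tape=___[_]212
Cell 4 holds 2 when M halts.

2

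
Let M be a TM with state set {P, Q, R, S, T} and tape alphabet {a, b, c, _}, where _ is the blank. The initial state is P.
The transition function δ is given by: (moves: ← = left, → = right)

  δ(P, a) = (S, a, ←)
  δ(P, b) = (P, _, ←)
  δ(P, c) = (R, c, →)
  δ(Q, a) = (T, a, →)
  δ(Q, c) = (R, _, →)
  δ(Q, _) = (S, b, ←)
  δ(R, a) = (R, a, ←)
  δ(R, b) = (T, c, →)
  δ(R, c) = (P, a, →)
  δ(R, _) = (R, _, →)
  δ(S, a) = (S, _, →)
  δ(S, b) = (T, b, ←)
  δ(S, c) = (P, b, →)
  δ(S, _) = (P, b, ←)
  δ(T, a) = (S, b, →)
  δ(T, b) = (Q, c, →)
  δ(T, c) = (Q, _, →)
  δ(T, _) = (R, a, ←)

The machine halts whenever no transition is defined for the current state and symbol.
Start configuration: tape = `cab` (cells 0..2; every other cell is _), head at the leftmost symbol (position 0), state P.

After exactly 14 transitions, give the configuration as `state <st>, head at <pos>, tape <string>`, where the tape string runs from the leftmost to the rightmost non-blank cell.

state=P head=0 tape=[c]ab   (P,c)→(R,c,→)
state=R head=1 tape=c[a]b   (R,a)→(R,a,←)
state=R head=0 tape=[c]ab   (R,c)→(P,a,→)
state=P head=1 tape=a[a]b   (P,a)→(S,a,←)
state=S head=0 tape=[a]ab   (S,a)→(S,_,→)
state=S head=1 tape=_[a]b   (S,a)→(S,_,→)
state=S head=2 tape=__[b]   (S,b)→(T,b,←)
state=T head=1 tape=_[_]b   (T,_)→(R,a,←)
state=R head=0 tape=[_]ab   (R,_)→(R,_,→)
state=R head=1 tape=_[a]b   (R,a)→(R,a,←)
state=R head=0 tape=[_]ab   (R,_)→(R,_,→)
state=R head=1 tape=_[a]b   (R,a)→(R,a,←)
state=R head=0 tape=[_]ab   (R,_)→(R,_,→)
state=R head=1 tape=_[a]b   (R,a)→(R,a,←)
state=R head=0 tape=[_]ab
After 14 steps: state R, head at 0, tape ab.

state R, head at 0, tape ab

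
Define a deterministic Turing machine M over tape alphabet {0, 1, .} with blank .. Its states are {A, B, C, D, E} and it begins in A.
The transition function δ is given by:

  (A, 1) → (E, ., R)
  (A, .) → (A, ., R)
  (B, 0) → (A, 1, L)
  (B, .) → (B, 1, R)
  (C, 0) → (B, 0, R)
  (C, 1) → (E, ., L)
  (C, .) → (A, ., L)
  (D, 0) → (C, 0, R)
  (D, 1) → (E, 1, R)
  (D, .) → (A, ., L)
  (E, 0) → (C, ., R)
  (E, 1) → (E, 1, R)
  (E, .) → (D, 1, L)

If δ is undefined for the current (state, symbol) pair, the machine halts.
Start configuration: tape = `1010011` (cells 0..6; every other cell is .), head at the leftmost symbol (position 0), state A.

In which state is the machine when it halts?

B

A | .[1]010011   read 1 → write ., move R, go to E
E | ..[0]10011   read 0 → write ., move R, go to C
C | ...[1]0011   read 1 → write ., move L, go to E
E | ..[.].0011   read . → write 1, move L, go to D
D | .[.]1.0011   read . → write ., move L, go to A
A | [.].1.0011   read . → write ., move R, go to A
A | .[.]1.0011   read . → write ., move R, go to A
A | ..[1].0011   read 1 → write ., move R, go to E
E | ...[.]0011   read . → write 1, move L, go to D
D | ..[.]10011   read . → write ., move L, go to A
A | .[.].10011   read . → write ., move R, go to A
A | ..[.]10011   read . → write ., move R, go to A
A | ...[1]0011   read 1 → write ., move R, go to E
E | ....[0]011   read 0 → write ., move R, go to C
C | .....[0]11   read 0 → write 0, move R, go to B
B | .....0[1]1
No transition is defined for (B, 1); M halts in state B.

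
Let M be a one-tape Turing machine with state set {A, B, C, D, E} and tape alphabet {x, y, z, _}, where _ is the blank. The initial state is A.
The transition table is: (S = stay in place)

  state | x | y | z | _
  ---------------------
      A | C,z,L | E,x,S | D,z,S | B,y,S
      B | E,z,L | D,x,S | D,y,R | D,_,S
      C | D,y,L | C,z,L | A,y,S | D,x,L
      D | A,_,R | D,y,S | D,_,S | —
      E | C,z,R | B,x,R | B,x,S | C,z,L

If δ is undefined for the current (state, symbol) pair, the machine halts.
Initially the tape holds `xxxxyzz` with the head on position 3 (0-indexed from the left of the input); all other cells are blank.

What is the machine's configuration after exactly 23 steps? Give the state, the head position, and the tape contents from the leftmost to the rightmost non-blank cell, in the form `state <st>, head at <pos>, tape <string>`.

state=A head=3 tape=xxx[x]yzz_   (A,x)→(C,z,L)
state=C head=2 tape=xx[x]zyzz_   (C,x)→(D,y,L)
state=D head=1 tape=x[x]yzyzz_   (D,x)→(A,_,R)
state=A head=2 tape=x_[y]zyzz_   (A,y)→(E,x,S)
state=E head=2 tape=x_[x]zyzz_   (E,x)→(C,z,R)
state=C head=3 tape=x_z[z]yzz_   (C,z)→(A,y,S)
state=A head=3 tape=x_z[y]yzz_   (A,y)→(E,x,S)
state=E head=3 tape=x_z[x]yzz_   (E,x)→(C,z,R)
state=C head=4 tape=x_zz[y]zz_   (C,y)→(C,z,L)
state=C head=3 tape=x_z[z]zzz_   (C,z)→(A,y,S)
state=A head=3 tape=x_z[y]zzz_   (A,y)→(E,x,S)
state=E head=3 tape=x_z[x]zzz_   (E,x)→(C,z,R)
state=C head=4 tape=x_zz[z]zz_   (C,z)→(A,y,S)
state=A head=4 tape=x_zz[y]zz_   (A,y)→(E,x,S)
state=E head=4 tape=x_zz[x]zz_   (E,x)→(C,z,R)
state=C head=5 tape=x_zzz[z]z_   (C,z)→(A,y,S)
state=A head=5 tape=x_zzz[y]z_   (A,y)→(E,x,S)
state=E head=5 tape=x_zzz[x]z_   (E,x)→(C,z,R)
state=C head=6 tape=x_zzzz[z]_   (C,z)→(A,y,S)
state=A head=6 tape=x_zzzz[y]_   (A,y)→(E,x,S)
state=E head=6 tape=x_zzzz[x]_   (E,x)→(C,z,R)
state=C head=7 tape=x_zzzzz[_]   (C,_)→(D,x,L)
state=D head=6 tape=x_zzzz[z]x   (D,z)→(D,_,S)
state=D head=6 tape=x_zzzz[_]x
After 23 steps: state D, head at 6, tape x_zzzz_x.

state D, head at 6, tape x_zzzz_x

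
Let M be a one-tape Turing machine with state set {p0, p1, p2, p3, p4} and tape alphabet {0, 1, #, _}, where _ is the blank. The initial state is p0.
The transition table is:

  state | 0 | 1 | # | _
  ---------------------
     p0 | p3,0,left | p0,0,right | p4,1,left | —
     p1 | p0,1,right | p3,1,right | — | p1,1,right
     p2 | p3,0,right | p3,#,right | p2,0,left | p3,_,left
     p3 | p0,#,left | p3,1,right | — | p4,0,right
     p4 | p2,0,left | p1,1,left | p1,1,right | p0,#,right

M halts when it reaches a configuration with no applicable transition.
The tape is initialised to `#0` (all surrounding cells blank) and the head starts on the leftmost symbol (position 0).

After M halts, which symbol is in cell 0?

1

p0 | ____[#]0   read # → write 1, move left, go to p4
p4 | ___[_]10   read _ → write #, move right, go to p0
p0 | ___#[1]0   read 1 → write 0, move right, go to p0
p0 | ___#0[0]   read 0 → write 0, move left, go to p3
p3 | ___#[0]0   read 0 → write #, move left, go to p0
p0 | ___[#]#0   read # → write 1, move left, go to p4
p4 | __[_]1#0   read _ → write #, move right, go to p0
p0 | __#[1]#0   read 1 → write 0, move right, go to p0
p0 | __#0[#]0   read # → write 1, move left, go to p4
p4 | __#[0]10   read 0 → write 0, move left, go to p2
p2 | __[#]010   read # → write 0, move left, go to p2
p2 | _[_]0010   read _ → write _, move left, go to p3
p3 | [_]_0010   read _ → write 0, move right, go to p4
p4 | 0[_]0010   read _ → write #, move right, go to p0
p0 | 0#[0]010   read 0 → write 0, move left, go to p3
p3 | 0[#]0010
Cell 0 holds 1 when M halts.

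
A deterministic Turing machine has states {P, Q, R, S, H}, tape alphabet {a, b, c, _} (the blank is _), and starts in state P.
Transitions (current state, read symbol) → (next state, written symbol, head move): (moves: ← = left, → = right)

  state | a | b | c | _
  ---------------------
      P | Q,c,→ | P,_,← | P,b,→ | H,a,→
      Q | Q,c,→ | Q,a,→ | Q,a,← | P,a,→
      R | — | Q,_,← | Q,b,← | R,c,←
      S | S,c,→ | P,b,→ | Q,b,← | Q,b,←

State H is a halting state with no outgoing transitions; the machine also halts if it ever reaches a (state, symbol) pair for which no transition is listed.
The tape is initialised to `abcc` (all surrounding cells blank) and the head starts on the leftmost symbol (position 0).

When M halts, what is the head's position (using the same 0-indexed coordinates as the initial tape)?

6

state=P head=0 tape=_[a]bcc___   (P,a)→(Q,c,→)
state=Q head=1 tape=_c[b]cc___   (Q,b)→(Q,a,→)
state=Q head=2 tape=_ca[c]c___   (Q,c)→(Q,a,←)
state=Q head=1 tape=_c[a]ac___   (Q,a)→(Q,c,→)
state=Q head=2 tape=_cc[a]c___   (Q,a)→(Q,c,→)
state=Q head=3 tape=_ccc[c]___   (Q,c)→(Q,a,←)
state=Q head=2 tape=_cc[c]a___   (Q,c)→(Q,a,←)
state=Q head=1 tape=_c[c]aa___   (Q,c)→(Q,a,←)
state=Q head=0 tape=_[c]aaa___   (Q,c)→(Q,a,←)
state=Q head=-1 tape=[_]aaaa___   (Q,_)→(P,a,→)
state=P head=0 tape=a[a]aaa___   (P,a)→(Q,c,→)
state=Q head=1 tape=ac[a]aa___   (Q,a)→(Q,c,→)
state=Q head=2 tape=acc[a]a___   (Q,a)→(Q,c,→)
state=Q head=3 tape=accc[a]___   (Q,a)→(Q,c,→)
state=Q head=4 tape=acccc[_]__   (Q,_)→(P,a,→)
state=P head=5 tape=acccca[_]_   (P,_)→(H,a,→)
state=H head=6 tape=accccaa[_]
At halt the head is at cell 6.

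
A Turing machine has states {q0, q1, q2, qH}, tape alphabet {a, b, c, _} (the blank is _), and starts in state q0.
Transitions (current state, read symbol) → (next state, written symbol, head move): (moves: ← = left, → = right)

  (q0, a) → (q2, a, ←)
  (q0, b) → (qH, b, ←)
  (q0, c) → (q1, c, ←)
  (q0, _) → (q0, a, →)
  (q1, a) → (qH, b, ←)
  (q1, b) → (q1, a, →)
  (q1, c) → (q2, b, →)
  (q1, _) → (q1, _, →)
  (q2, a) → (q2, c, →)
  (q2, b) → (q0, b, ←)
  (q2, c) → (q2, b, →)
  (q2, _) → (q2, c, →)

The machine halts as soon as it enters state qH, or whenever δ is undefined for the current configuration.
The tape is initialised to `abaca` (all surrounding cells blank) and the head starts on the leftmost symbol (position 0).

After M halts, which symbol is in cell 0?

state=q0 head=0 tape=_[a]baca   (q0,a)→(q2,a,←)
state=q2 head=-1 tape=[_]abaca   (q2,_)→(q2,c,→)
state=q2 head=0 tape=c[a]baca   (q2,a)→(q2,c,→)
state=q2 head=1 tape=cc[b]aca   (q2,b)→(q0,b,←)
state=q0 head=0 tape=c[c]baca   (q0,c)→(q1,c,←)
state=q1 head=-1 tape=[c]cbaca   (q1,c)→(q2,b,→)
state=q2 head=0 tape=b[c]baca   (q2,c)→(q2,b,→)
state=q2 head=1 tape=bb[b]aca   (q2,b)→(q0,b,←)
state=q0 head=0 tape=b[b]baca   (q0,b)→(qH,b,←)
state=qH head=-1 tape=[b]bbaca
Cell 0 holds b when M halts.

b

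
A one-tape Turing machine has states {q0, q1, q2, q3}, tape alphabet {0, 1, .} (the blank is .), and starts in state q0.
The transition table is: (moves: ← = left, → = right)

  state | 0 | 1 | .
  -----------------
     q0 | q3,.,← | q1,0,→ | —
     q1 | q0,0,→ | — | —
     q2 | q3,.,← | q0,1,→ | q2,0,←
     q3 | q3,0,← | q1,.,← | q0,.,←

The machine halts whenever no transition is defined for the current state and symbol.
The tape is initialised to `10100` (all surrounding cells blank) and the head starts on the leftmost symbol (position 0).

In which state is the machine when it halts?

state=q0 head=0 tape=..[1]0100   (q0,1)→(q1,0,→)
state=q1 head=1 tape=..0[0]100   (q1,0)→(q0,0,→)
state=q0 head=2 tape=..00[1]00   (q0,1)→(q1,0,→)
state=q1 head=3 tape=..000[0]0   (q1,0)→(q0,0,→)
state=q0 head=4 tape=..0000[0]   (q0,0)→(q3,.,←)
state=q3 head=3 tape=..000[0].   (q3,0)→(q3,0,←)
state=q3 head=2 tape=..00[0]0.   (q3,0)→(q3,0,←)
state=q3 head=1 tape=..0[0]00.   (q3,0)→(q3,0,←)
state=q3 head=0 tape=..[0]000.   (q3,0)→(q3,0,←)
state=q3 head=-1 tape=.[.]0000.   (q3,.)→(q0,.,←)
state=q0 head=-2 tape=[.].0000.
No transition is defined for (q0, .); M halts in state q0.

q0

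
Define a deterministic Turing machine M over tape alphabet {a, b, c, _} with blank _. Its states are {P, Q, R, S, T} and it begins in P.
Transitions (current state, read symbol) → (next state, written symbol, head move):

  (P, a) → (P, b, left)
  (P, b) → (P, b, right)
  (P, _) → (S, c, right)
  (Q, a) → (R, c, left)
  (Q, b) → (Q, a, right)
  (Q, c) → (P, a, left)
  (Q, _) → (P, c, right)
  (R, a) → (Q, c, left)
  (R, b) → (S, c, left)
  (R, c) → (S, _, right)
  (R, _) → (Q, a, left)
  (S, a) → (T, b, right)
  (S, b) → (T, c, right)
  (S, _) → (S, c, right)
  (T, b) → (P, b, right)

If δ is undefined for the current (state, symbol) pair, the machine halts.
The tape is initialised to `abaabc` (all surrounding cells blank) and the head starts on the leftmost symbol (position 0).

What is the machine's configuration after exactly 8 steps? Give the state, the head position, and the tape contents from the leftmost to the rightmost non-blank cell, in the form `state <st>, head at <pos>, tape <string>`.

P | _[a]baabc   read a → write b, move left, go to P
P | [_]bbaabc   read _ → write c, move right, go to S
S | c[b]baabc   read b → write c, move right, go to T
T | cc[b]aabc   read b → write b, move right, go to P
P | ccb[a]abc   read a → write b, move left, go to P
P | cc[b]babc   read b → write b, move right, go to P
P | ccb[b]abc   read b → write b, move right, go to P
P | ccbb[a]bc   read a → write b, move left, go to P
P | ccb[b]bbc
After 8 steps: state P, head at 2, tape ccbbbbc.

state P, head at 2, tape ccbbbbc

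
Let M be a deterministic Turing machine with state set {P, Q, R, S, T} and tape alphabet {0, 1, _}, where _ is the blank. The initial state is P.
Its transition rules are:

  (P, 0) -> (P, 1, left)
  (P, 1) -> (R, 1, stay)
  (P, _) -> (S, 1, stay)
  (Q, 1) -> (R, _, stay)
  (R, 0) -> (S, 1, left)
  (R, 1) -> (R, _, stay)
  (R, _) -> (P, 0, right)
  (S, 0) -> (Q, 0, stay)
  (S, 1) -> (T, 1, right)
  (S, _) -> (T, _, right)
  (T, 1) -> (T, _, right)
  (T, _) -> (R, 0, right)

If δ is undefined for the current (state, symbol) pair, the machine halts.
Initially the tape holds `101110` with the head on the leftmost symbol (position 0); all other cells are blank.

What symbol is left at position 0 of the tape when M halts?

P | _[1]01110   read 1 → write 1, move stay, go to R
R | _[1]01110   read 1 → write _, move stay, go to R
R | _[_]01110   read _ → write 0, move right, go to P
P | _0[0]1110   read 0 → write 1, move left, go to P
P | _[0]11110   read 0 → write 1, move left, go to P
P | [_]111110   read _ → write 1, move stay, go to S
S | [1]111110   read 1 → write 1, move right, go to T
T | 1[1]11110   read 1 → write _, move right, go to T
T | 1_[1]1110   read 1 → write _, move right, go to T
T | 1__[1]110   read 1 → write _, move right, go to T
T | 1___[1]10   read 1 → write _, move right, go to T
T | 1____[1]0   read 1 → write _, move right, go to T
T | 1_____[0]
Cell 0 holds _ when M halts.

_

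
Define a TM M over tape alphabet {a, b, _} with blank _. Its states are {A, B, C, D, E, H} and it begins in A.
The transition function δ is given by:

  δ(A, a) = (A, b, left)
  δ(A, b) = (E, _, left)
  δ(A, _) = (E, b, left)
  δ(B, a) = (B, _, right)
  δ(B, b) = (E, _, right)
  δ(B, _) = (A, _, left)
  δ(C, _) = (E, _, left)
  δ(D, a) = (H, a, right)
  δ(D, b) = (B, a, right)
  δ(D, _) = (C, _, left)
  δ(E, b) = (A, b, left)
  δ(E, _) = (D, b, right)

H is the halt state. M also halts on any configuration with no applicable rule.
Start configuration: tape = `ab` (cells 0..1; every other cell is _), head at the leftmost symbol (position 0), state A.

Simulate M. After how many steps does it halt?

7

state=A head=0 tape=__[a]b   (A,a)→(A,b,left)
state=A head=-1 tape=_[_]bb   (A,_)→(E,b,left)
state=E head=-2 tape=[_]bbb   (E,_)→(D,b,right)
state=D head=-1 tape=b[b]bb   (D,b)→(B,a,right)
state=B head=0 tape=ba[b]b   (B,b)→(E,_,right)
state=E head=1 tape=ba_[b]   (E,b)→(A,b,left)
state=A head=0 tape=ba[_]b   (A,_)→(E,b,left)
state=E head=-1 tape=b[a]bb
M halts after 7 transitions.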